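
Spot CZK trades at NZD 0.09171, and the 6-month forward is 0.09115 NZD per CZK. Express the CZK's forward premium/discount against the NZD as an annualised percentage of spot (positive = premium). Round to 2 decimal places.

-1.22%

T = 6/12 years.
CZK trades forward at -0.61062% vs spot over the period.
×(1/T) gives -1.22% p.a.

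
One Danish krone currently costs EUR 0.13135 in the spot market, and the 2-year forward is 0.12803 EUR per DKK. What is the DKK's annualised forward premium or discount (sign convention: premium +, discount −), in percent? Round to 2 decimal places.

T = 2 years.
(F − S)/S = (0.12803 − 0.13135)/0.13135 = -0.0252760.
×(1/T) gives -1.26% p.a.

-1.26%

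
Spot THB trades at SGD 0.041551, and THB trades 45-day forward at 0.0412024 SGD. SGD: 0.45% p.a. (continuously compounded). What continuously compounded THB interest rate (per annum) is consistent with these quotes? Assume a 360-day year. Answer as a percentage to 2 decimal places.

7.19%

T = 45/360 years.
F/S = 0.0412024/0.041551 = 0.9916103 = (growth of SGD) / (growth of THB).
The SGD side grows by e^(0.0045×45/360) = 1.0005627.
That pins the THB growth at 1.0090281.
r = ln(1.0090281)/(45/360) = 0.071901 → 7.19%.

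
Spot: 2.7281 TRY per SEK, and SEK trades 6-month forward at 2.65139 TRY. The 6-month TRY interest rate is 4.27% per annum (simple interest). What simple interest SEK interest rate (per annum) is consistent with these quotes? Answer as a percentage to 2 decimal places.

10.18%

T = 6/12 years.
By CIP, F/S equals the TRY-to-SEK growth ratio: 2.65139/2.7281 = 0.9718815.
TRY growth factor: 1 + 0.0427×6/12 = 1.021350.
Hence g_SEK = 1.0508997.
r = (1.0508997 − 1)/(6/12) = 0.101799 → 10.18%.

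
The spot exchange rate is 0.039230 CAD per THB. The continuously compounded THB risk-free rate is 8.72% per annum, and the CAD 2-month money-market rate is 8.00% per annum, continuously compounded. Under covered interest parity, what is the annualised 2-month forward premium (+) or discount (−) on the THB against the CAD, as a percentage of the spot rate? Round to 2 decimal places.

T = 2/12 years.
CIP forward (CAD per THB) = 0.03923 × 1.0134226/1.0146395 = 0.039182950.
(F − S)/S ÷ T = (0.039182950 − 0.03923)/0.03923/(2/12) = -0.007196 → -0.72%.

-0.72%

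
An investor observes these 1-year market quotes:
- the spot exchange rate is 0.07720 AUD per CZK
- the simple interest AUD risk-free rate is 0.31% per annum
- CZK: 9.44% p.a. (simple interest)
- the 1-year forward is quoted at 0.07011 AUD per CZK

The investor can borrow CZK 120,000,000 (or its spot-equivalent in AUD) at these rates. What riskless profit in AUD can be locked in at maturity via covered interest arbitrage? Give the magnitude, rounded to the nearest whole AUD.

AUD 85,312

T = 1 year.
Route A — deposit CZK, sell forward: 120,000,000 × 1.094400 × 0.07011 = AUD 9,207,406.08.
Route B — convert at spot, deposit AUD: 120,000,000 × 0.07720 × 1.003100 = AUD 9,292,718.40.
The quoted forward undervalues CZK, so borrow CZK, convert to AUD at spot, deposit the AUD at 0.31%, and buy CZK forward at 0.07011 to cover the loan.
Arbitrage profit = |9,207,406.08 − 9,292,718.40| = AUD 85,312.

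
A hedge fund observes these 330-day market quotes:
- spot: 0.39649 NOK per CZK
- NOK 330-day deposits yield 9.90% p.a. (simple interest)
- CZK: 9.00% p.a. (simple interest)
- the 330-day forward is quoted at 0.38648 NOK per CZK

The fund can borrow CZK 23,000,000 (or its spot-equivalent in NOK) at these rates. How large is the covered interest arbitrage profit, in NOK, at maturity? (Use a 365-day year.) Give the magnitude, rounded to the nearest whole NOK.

T = 330/365 years.
Invest the CZK and cover forward: 23,000,000 × 1.081369863 × 0.38648 = NOK 9,612,339.97.
Convert at spot and invest in NOK: 23,000,000 × 0.39649 × 1.089506849 = NOK 9,935,507.12.
The quoted forward undervalues CZK, so borrow CZK, convert to NOK at spot, deposit the NOK at 9.90%, and buy CZK forward at 0.38648 to cover the loan.
Arbitrage profit = |9,612,339.97 − 9,935,507.12| = NOK 323,167.

NOK 323,167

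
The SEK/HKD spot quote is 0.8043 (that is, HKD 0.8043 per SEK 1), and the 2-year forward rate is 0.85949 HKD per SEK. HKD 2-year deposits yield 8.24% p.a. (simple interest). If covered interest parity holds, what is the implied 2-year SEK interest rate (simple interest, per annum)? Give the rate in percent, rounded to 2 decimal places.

4.50%

T = 2 years.
By CIP, F/S equals the HKD-to-SEK growth ratio: 0.85949/0.8043 = 1.0686187.
HKD growth factor: 1 + 0.0824×2 = 1.164800.
That pins the SEK growth at 1.0900053.
r = (1.0900053 − 1)/2 = 0.045003 → 4.50%.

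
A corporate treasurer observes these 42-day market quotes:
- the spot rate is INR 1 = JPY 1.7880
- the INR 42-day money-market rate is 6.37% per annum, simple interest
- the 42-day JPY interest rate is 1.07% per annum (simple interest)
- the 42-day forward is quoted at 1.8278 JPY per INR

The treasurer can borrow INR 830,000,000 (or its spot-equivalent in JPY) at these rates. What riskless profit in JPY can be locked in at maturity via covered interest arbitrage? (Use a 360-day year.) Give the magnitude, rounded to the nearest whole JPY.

T = 42/360 years.
Keep in INR, deliver into the forward: 830,000,000·1.007431666667·1.8278 = JPY 1,528,348,388.28.
Swap to JPY now, deposit: 830,000,000·1.7880·1.001248333333 = JPY 1,485,892,576.60.
The quoted forward overvalues INR, so borrow JPY, buy INR at spot, deposit the INR at 6.37%, and sell the proceeds forward at 1.8278.
Arbitrage profit = |1,528,348,388.28 − 1,485,892,576.60| = JPY 42,455,812.

JPY 42,455,812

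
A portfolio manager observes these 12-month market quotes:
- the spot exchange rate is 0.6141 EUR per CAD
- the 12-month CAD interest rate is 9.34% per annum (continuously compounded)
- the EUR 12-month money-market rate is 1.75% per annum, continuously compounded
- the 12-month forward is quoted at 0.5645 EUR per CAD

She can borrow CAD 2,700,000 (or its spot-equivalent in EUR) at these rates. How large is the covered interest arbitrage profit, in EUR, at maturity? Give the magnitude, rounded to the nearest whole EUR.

T = 1 year.
Route A — deposit CAD, sell forward: 2,700,000 × 1.097900808 × 0.5645 = EUR 1,673,365.52.
Route B — convert at spot, deposit EUR: 2,700,000 × 0.6141 × 1.017654022 = EUR 1,687,341.60.
The quoted forward undervalues CAD, so borrow CAD, convert to EUR at spot, deposit the EUR at 1.75%, and buy CAD forward at 0.5645 to cover the loan.
Arbitrage profit = |1,673,365.52 − 1,687,341.60| = EUR 13,976.

EUR 13,976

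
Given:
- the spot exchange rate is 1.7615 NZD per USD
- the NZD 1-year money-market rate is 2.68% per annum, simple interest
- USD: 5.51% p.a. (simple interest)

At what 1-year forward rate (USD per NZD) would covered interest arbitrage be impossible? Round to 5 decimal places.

T = 1 year.
NZD accumulates by 1 + 0.0268×1 = 1.026800.
Growth of 1 USD over T: 1 + 0.0551×1 = 1.055100.
Forward (NZD per USD) = 1.7615 × 1.026800 / 1.055100 = 1.714253.
Quoted the other way: 1/1.714253 = 0.58334 USD per NZD.

0.58334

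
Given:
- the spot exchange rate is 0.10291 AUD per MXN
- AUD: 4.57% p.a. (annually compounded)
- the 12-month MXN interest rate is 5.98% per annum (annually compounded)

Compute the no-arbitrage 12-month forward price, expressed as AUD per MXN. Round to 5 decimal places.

T = 1 year.
AUD growth factor: (1 + 0.0457)^1 = 1.045700.
MXN accumulates by (1 + 0.0598)^1 = 1.059800.
CIP: F = S · (grow AUD)/(grow MXN) = 0.10291 × 1.045700/1.059800 = 0.1015408 AUD per MXN.

0.10154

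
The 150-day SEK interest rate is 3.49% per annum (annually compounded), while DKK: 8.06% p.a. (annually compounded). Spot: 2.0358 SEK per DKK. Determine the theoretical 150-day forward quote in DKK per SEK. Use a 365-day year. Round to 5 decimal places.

0.50001

T = 150/365 years.
SEK growth factor: (1 + 0.0349)^(150/365) = 1.0141977.
DKK growth factor: (1 + 0.0806)^(150/365) = 1.0323689.
CIP: F = S · (grow SEK)/(grow DKK) = 2.0358 × 1.0141977/1.0323689 = 1.999967 SEK per DKK.
Invert for DKK per SEK: 1 / 1.999967 = 0.50001.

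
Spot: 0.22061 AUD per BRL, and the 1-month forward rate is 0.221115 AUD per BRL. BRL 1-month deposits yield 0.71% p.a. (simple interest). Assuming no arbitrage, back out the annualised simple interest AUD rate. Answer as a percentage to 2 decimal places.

T = 1/12 years.
F/S = 0.221115/0.22061 = 1.0022891 = (growth of AUD) / (growth of BRL).
The BRL side grows by 1 + 0.0071×1/12 = 1.0005917.
Hence g_AUD = 1.0028822.
(1.0028822 − 1)/T = 0.034586, i.e. 3.46%.

3.46%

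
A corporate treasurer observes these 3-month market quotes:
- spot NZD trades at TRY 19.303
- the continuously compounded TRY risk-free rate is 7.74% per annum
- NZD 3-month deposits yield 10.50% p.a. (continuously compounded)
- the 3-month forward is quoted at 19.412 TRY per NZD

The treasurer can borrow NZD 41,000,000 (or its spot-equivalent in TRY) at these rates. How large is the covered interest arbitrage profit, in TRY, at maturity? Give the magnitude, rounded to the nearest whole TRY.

T = 3/12 years.
Invest the NZD and cover forward: 41,000,000 × 1.02659756579 × 19.412 = TRY 817,060,789.83.
Convert at spot and invest in TRY: 41,000,000 × 19.303 × 1.01953842463 = TRY 806,886,158.64.
The quoted forward overvalues NZD, so borrow TRY, buy NZD at spot, deposit the NZD at 10.50%, and sell the proceeds forward at 19.412.
Arbitrage profit = |817,060,789.83 − 806,886,158.64| = TRY 10,174,631.

TRY 10,174,631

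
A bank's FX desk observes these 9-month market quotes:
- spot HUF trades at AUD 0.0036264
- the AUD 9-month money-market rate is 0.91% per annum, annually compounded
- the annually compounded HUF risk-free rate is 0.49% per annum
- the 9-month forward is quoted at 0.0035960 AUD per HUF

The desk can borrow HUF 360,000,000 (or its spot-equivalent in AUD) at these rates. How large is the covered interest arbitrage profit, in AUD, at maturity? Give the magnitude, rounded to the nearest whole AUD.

AUD 15,089

T = 9/12 years.
Route A — deposit HUF, sell forward: 360,000,000 × 1.003672754 × 0.0035960 = AUD 1,299,314.60.
Route B — convert at spot, deposit AUD: 360,000,000 × 0.0036264 × 1.006817266 = AUD 1,314,403.97.
The quoted forward undervalues HUF, so borrow HUF, convert to AUD at spot, deposit the AUD at 0.91%, and buy HUF forward at 0.0035960 to cover the loan.
The gap between the two covered legs is AUD 15,089.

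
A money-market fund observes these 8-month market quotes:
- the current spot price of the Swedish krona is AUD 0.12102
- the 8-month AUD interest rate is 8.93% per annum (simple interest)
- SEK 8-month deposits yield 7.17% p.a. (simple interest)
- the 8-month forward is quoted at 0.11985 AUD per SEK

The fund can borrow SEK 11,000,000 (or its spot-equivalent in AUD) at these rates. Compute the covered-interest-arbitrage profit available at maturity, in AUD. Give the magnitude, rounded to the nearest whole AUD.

AUD 29,105

T = 8/12 years.
Invest the SEK and cover forward: 11,000,000 × 1.047800 × 0.11985 = AUD 1,381,367.13.
Convert at spot and invest in AUD: 11,000,000 × 0.12102 × 1.059533333 = AUD 1,410,471.96.
The quoted forward undervalues SEK, so borrow SEK, convert to AUD at spot, deposit the AUD at 8.93%, and buy SEK forward at 0.11985 to cover the loan.
Arbitrage profit = |1,381,367.13 − 1,410,471.96| = AUD 29,105.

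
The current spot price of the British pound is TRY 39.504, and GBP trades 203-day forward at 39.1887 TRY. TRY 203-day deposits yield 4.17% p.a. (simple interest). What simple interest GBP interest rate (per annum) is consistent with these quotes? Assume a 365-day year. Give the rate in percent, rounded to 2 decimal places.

T = 203/365 years.
CIP gives F = S · g_TRY/g_GBP, so g_TRY/g_GBP = 39.1887/39.504 = 0.9920185.
TRY growth factor: 1 + 0.0417×203/365 = 1.0231921.
So the GBP growth factor = 1.0314244.
(1.0314244 − 1)/T = 0.056502, i.e. 5.65%.

5.65%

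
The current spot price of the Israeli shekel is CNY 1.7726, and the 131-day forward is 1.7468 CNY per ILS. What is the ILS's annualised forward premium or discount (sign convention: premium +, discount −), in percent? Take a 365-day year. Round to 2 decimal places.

-4.06%

T = 131/365 years.
(F − S)/S = (1.7468 − 1.7726)/1.7726 = -0.0145549.
×(1/T) gives -4.06% p.a.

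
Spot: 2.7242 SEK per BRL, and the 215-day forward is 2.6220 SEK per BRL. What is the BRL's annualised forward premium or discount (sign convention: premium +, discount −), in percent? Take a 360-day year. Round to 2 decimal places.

-6.28%

T = 215/360 years.
BRL trades forward at -3.75156% vs spot over the period.
Annualise by dividing by T: -0.0375156 / (215/360) = -0.062817 → -6.28%.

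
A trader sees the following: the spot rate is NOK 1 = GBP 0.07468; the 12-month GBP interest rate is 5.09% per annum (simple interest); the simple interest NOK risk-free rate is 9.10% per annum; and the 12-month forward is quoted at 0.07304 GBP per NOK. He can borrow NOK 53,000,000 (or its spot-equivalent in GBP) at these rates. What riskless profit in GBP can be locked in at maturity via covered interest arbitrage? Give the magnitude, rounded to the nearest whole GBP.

GBP 63,888

T = 1 year.
Route A — deposit NOK, sell forward: 53,000,000 × 1.091000 × 0.07304 = GBP 4,223,391.92.
Route B — convert at spot, deposit GBP: 53,000,000 × 0.07468 × 1.050900 = GBP 4,159,504.24.
The quoted forward overvalues NOK, so borrow GBP, buy NOK at spot, deposit the NOK at 9.10%, and sell the proceeds forward at 0.07304.
The gap between the two covered legs is GBP 63,888.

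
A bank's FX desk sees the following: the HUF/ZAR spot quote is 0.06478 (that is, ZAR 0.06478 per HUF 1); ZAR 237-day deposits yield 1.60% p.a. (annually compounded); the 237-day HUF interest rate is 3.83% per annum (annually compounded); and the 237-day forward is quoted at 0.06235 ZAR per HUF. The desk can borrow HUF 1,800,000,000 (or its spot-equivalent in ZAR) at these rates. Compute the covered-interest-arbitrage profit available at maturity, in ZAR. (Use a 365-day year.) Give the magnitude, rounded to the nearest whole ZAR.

ZAR 2,809,435

T = 237/365 years.
Invest the HUF and cover forward: 1,800,000,000 × 1.02470457468 × 0.06235 = ZAR 115,002,594.42.
Convert at spot and invest in ZAR: 1,800,000,000 × 0.06478 × 1.01036010286 = ZAR 117,812,029.43.
The quoted forward undervalues HUF, so borrow HUF, convert to ZAR at spot, deposit the ZAR at 1.60%, and buy HUF forward at 0.06235 to cover the loan.
The gap between the two covered legs is ZAR 2,809,435.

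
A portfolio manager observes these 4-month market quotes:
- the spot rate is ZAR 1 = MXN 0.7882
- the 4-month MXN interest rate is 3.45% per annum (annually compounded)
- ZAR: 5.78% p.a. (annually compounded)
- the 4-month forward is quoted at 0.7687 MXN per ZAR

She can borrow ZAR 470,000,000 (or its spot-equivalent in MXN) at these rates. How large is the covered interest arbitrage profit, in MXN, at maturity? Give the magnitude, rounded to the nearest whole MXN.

MXN 6,546,276

T = 4/12 years.
Invest the ZAR and cover forward: 470,000,000 × 1.01890694133 × 0.7687 = MXN 368,119,869.93.
Convert at spot and invest in MXN: 470,000,000 × 0.7882 × 1.01137022793 = MXN 374,666,146.42.
The quoted forward undervalues ZAR, so borrow ZAR, convert to MXN at spot, deposit the MXN at 3.45%, and buy ZAR forward at 0.7687 to cover the loan.
Profit = 374,666,146.42 − 368,119,869.93 = MXN 6,546,276.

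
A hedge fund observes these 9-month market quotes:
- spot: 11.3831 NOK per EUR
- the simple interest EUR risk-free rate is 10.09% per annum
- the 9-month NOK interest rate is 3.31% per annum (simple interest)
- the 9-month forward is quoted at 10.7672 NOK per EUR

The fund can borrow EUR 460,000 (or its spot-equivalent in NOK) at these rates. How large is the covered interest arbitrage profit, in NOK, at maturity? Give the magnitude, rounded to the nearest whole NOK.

NOK 38,492

T = 9/12 years.
Invest the EUR and cover forward: 460,000 × 1.075675 × 10.7672 = NOK 5,327,723.62.
Convert at spot and invest in NOK: 460,000 × 11.3831 × 1.024825 = NOK 5,366,215.31.
The quoted forward undervalues EUR, so borrow EUR, convert to NOK at spot, deposit the NOK at 3.31%, and buy EUR forward at 10.7672 to cover the loan.
Arbitrage profit = |5,327,723.62 − 5,366,215.31| = NOK 38,492.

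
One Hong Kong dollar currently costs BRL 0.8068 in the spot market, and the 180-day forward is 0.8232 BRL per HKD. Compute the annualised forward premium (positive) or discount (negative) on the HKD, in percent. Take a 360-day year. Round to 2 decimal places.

+4.07%

T = 180/360 years.
Period premium: (0.8232 − 0.8068)/0.8068 = 0.0203272.
Annualise by dividing by T: 0.0203272 / (180/360) = 0.040654 → 4.07%.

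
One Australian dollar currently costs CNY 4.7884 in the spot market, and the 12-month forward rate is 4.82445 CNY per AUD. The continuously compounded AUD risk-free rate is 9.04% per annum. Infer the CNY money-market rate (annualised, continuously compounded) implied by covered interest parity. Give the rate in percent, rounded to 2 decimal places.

T = 1 year.
By CIP, F/S equals the CNY-to-AUD growth ratio: 4.82445/4.7884 = 1.0075286.
AUD growth factor: e^(0.0904×1) = 1.094612.
Hence g_CNY = 1.1028529.
Take logs: ln 1.1028529 / 1 = 0.097900, so 9.79%.

9.79%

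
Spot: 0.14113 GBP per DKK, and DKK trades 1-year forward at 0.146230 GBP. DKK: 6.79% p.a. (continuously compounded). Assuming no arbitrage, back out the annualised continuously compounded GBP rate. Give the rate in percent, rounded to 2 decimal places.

T = 1 year.
By CIP, F/S equals the GBP-to-DKK growth ratio: 0.14623/0.14113 = 1.0361369.
DKK growth factor: e^(0.0679×1) = 1.0702583.
Hence g_GBP = 1.1089341.
r = ln(1.1089341)/1 = 0.103399 → 10.34%.

10.34%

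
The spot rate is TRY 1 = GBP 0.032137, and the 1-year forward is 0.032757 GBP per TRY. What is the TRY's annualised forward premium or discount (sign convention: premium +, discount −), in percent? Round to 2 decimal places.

T = 1 year.
(F − S)/S = (0.032757 − 0.032137)/0.032137 = 0.0192924.
Per annum: 0.0192924 / 1 = 0.019292 = 1.93%.

+1.93%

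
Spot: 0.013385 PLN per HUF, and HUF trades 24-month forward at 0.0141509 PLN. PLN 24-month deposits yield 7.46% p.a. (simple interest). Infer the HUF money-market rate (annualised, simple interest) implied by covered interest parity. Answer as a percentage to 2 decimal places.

4.35%

T = 2 years.
CIP gives F = S · g_PLN/g_HUF, so g_PLN/g_HUF = 0.0141509/0.013385 = 1.0572208.
The PLN side grows by 1 + 0.0746×2 = 1.149200.
So the HUF growth factor = 1.0870009.
(1.0870009 − 1)/T = 0.043500, i.e. 4.35%.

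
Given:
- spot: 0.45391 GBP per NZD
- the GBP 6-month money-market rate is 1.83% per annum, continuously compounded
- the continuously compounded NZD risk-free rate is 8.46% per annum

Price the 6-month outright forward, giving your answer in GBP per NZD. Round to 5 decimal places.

0.43911

T = 6/12 years.
GBP growth factor: e^(0.0183×6/12) = 1.009192.
NZD accumulates by e^(0.0846×6/12) = 1.0432074.
CIP: F = S · (grow GBP)/(grow NZD) = 0.45391 × 1.009192/1.0432074 = 0.4391096 GBP per NZD.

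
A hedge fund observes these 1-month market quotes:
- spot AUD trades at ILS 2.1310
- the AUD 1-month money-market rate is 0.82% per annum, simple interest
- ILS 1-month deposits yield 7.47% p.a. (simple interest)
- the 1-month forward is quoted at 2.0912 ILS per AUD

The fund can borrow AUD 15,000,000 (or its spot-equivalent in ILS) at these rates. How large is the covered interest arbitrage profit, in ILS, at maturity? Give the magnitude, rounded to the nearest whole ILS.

T = 1/12 years.
Keep in AUD, deliver into the forward: 15,000,000·1.0006833333·2.0912 = ILS 31,389,434.80.
Swap to ILS now, deposit: 15,000,000·2.1310·1.006225 = ILS 32,163,982.13.
The quoted forward undervalues AUD, so borrow AUD, convert to ILS at spot, deposit the ILS at 7.47%, and buy AUD forward at 2.0912 to cover the loan.
The gap between the two covered legs is ILS 774,547.

ILS 774,547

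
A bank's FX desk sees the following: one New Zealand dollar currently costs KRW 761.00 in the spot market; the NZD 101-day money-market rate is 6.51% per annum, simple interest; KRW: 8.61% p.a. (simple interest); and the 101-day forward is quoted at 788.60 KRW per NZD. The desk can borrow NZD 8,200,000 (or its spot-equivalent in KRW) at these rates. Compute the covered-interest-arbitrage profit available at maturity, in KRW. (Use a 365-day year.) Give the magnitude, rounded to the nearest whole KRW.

KRW 194,135,377

T = 101/365 years.
Route A — deposit NZD, sell forward: 8,200,000 × 1.018013972603 × 788.60 = KRW 6,583,007,714.12.
Route B — convert at spot, deposit KRW: 8,200,000 × 761.00 × 1.023824931507 = KRW 6,388,872,337.59.
The quoted forward overvalues NZD, so borrow KRW, buy NZD at spot, deposit the NZD at 6.51%, and sell the proceeds forward at 788.60.
The gap between the two covered legs is KRW 194,135,377.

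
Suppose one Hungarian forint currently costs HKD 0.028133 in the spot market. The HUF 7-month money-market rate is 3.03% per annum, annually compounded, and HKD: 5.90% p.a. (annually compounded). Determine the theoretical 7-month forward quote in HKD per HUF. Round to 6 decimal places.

T = 7/12 years.
HKD accumulates by (1 + 0.0590)^(7/12) = 1.034005.
HUF accumulates by (1 + 0.0303)^(7/12) = 1.017565.
So F = 0.028133 × 1.034005 / 1.017565 = 0.02858752 (HKD/HUF).

0.028588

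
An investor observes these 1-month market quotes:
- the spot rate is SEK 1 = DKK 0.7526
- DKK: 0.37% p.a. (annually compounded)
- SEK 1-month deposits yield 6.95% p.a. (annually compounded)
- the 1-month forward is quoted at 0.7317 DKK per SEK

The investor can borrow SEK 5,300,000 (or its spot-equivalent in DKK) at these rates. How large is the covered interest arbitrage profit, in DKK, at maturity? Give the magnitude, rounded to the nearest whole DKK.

T = 1/12 years.
Route A — deposit SEK, sell forward: 5,300,000 × 1.005614976 × 0.7317 = DKK 3,899,784.93.
Route B — convert at spot, deposit DKK: 5,300,000 × 0.7526 × 1.000307812 = DKK 3,990,007.79.
The quoted forward undervalues SEK, so borrow SEK, convert to DKK at spot, deposit the DKK at 0.37%, and buy SEK forward at 0.7317 to cover the loan.
Arbitrage profit = |3,899,784.93 − 3,990,007.79| = DKK 90,223.

DKK 90,223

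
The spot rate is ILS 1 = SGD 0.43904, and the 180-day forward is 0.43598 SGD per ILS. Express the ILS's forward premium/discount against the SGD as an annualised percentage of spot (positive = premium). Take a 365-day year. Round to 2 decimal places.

T = 180/365 years.
ILS trades forward at -0.69698% vs spot over the period.
×(1/T) gives -1.41% p.a.

-1.41%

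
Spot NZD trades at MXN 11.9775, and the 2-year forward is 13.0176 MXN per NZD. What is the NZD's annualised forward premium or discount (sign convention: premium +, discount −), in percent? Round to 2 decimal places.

T = 2 years.
(F − S)/S = (13.0176 − 11.9775)/11.9775 = 0.0868378.
Annualise by dividing by T: 0.0868378 / 2 = 0.043419 → 4.34%.

+4.34%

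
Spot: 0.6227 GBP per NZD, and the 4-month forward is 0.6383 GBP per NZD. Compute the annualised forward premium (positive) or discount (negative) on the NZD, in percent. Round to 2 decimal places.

+7.52%

T = 4/12 years.
(F − S)/S = (0.6383 − 0.6227)/0.6227 = 0.0250522.
Annualise by dividing by T: 0.0250522 / (4/12) = 0.075157 → 7.52%.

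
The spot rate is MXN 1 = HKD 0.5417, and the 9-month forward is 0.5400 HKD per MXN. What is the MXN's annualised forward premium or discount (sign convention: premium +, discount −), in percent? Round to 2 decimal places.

T = 9/12 years.
(F − S)/S = (0.5400 − 0.5417)/0.5417 = -0.0031383.
Annualise by dividing by T: -0.0031383 / (9/12) = -0.004184 → -0.42%.

-0.42%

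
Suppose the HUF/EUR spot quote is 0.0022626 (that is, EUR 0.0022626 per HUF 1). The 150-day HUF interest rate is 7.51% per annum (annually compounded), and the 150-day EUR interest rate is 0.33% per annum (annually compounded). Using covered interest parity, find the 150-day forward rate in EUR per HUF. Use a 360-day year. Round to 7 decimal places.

T = 150/360 years.
Growth of 1 EUR over T: (1 + 0.0033)^(150/360) = 1.0013737.
Growth of 1 HUF over T: (1 + 0.0751)^(150/360) = 1.0306322.
Forward (EUR per HUF) = 0.0022626 × 1.0013737 / 1.0306322 = 0.002198367.

0.0021984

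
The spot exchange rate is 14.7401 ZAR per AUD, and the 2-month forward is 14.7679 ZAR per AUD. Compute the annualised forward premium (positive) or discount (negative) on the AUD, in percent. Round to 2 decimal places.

T = 2/12 years.
(F − S)/S = (14.7679 − 14.7401)/14.7401 = 0.0018860.
×(1/T) gives 1.13% p.a.

+1.13%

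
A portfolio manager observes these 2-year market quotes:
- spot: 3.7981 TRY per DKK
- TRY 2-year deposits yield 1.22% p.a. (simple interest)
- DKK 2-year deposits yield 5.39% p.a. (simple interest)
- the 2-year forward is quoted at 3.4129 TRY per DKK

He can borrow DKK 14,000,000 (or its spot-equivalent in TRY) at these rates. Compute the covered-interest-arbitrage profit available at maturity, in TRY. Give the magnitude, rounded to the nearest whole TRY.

T = 2 years.
Route A — deposit DKK, sell forward: 14,000,000 × 1.107800 × 3.4129 = TRY 52,931,348.68.
Route B — convert at spot, deposit TRY: 14,000,000 × 3.7981 × 1.024400 = TRY 54,470,830.96.
The quoted forward undervalues DKK, so borrow DKK, convert to TRY at spot, deposit the TRY at 1.22%, and buy DKK forward at 3.4129 to cover the loan.
Arbitrage profit = |52,931,348.68 − 54,470,830.96| = TRY 1,539,482.

TRY 1,539,482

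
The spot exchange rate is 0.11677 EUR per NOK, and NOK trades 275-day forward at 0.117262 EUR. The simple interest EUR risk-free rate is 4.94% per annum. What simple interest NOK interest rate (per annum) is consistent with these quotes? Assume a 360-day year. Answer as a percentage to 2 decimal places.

T = 275/360 years.
CIP gives F = S · g_EUR/g_NOK, so g_EUR/g_NOK = 0.117262/0.11677 = 1.0042134.
EUR growth factor: 1 + 0.0494×275/360 = 1.0377361.
Hence g_NOK = 1.033382.
(1.033382 − 1)/T = 0.043700, i.e. 4.37%.

4.37%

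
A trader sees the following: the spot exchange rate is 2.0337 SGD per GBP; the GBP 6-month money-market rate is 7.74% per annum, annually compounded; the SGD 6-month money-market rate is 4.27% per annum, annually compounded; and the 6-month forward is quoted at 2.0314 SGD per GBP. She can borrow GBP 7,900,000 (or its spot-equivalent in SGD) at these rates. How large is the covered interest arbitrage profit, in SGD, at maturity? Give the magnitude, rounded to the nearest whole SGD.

T = 6/12 years.
Route A — deposit GBP, sell forward: 7,900,000 × 1.0379788052 × 2.0314 = SGD 16,657,546.14.
Route B — convert at spot, deposit SGD: 7,900,000 × 2.0337 × 1.0211268286 = SGD 16,405,658.49.
The quoted forward overvalues GBP, so borrow SGD, buy GBP at spot, deposit the GBP at 7.74%, and sell the proceeds forward at 2.0314.
The gap between the two covered legs is SGD 251,888.

SGD 251,888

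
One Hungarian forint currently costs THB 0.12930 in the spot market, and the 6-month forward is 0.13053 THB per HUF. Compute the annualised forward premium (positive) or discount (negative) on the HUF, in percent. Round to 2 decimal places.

T = 6/12 years.
HUF trades forward at +0.95128% vs spot over the period.
Per annum: 0.0095128 / (6/12) = 0.019026 = 1.90%.

+1.90%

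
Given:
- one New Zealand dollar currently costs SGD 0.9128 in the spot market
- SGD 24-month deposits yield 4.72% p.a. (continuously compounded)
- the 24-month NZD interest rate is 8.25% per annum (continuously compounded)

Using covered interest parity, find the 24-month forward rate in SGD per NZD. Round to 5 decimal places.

0.85058

T = 2 years.
SGD accumulates by e^(0.0472×2) = 1.0989993.
Growth of 1 NZD over T: e^(0.0825×2) = 1.1793931.
Forward (SGD per NZD) = 0.9128 × 1.0989993 / 1.1793931 = 0.8505786.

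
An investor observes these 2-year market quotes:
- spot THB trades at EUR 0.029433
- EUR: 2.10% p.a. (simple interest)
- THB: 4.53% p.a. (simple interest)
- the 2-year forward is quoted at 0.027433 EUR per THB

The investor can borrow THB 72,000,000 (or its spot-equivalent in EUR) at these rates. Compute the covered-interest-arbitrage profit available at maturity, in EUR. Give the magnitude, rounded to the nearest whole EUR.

EUR 54,054

T = 2 years.
Invest the THB and cover forward: 72,000,000 × 1.090600 × 0.027433 = EUR 2,154,126.95.
Convert at spot and invest in EUR: 72,000,000 × 0.029433 × 1.042000 = EUR 2,208,181.39.
The quoted forward undervalues THB, so borrow THB, convert to EUR at spot, deposit the EUR at 2.10%, and buy THB forward at 0.027433 to cover the loan.
Profit = 2,208,181.39 − 2,154,126.95 = EUR 54,054.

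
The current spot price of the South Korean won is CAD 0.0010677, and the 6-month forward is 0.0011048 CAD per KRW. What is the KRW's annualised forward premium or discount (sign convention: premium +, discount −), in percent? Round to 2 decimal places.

+6.95%

T = 6/12 years.
(F − S)/S = (0.0011048 − 0.0010677)/0.0010677 = 0.0347476.
Annualise by dividing by T: 0.0347476 / (6/12) = 0.069495 → 6.95%.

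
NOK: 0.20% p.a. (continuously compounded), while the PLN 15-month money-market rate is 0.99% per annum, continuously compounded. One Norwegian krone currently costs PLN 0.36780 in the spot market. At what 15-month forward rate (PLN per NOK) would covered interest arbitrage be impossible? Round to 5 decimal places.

T = 15/12 years.
PLN growth factor: e^(0.0099×15/12) = 1.0124519.
Growth of 1 NOK over T: e^(0.0020×15/12) = 1.0025031.
So F = 0.3678 × 1.0124519 / 1.0025031 = 0.3714500 (PLN/NOK).

0.37145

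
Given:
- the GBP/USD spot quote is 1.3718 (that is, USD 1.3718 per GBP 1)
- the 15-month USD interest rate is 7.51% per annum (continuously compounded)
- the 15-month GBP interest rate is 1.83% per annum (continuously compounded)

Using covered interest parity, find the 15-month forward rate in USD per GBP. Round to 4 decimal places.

1.4727

T = 15/12 years.
USD growth factor: e^(0.0751×15/12) = 1.0984224.
Growth of 1 GBP over T: e^(0.0183×15/12) = 1.0231386.
Forward (USD per GBP) = 1.3718 × 1.0984224 / 1.0231386 = 1.472739.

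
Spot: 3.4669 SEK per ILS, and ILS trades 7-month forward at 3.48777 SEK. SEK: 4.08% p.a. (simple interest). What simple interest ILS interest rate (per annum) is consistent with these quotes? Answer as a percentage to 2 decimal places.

T = 7/12 years.
CIP gives F = S · g_SEK/g_ILS, so g_SEK/g_ILS = 3.48777/3.4669 = 1.0060198.
The SEK side grows by 1 + 0.0408×7/12 = 1.023800.
So the ILS growth factor = 1.0176738.
(1.0176738 − 1)/T = 0.030298, i.e. 3.03%.

3.03%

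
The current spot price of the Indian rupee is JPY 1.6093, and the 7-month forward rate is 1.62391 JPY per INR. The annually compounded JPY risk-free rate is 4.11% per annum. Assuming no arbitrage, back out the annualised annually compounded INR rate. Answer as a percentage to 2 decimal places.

T = 7/12 years.
CIP gives F = S · g_JPY/g_INR, so g_JPY/g_INR = 1.62391/1.6093 = 1.0090785.
The JPY side grows by (1 + 0.0411)^(7/12) = 1.0237736.
That pins the INR growth at 1.0145629.
r = 1.0145629^(12/7) − 1 = 0.025095 → 2.51%.

2.51%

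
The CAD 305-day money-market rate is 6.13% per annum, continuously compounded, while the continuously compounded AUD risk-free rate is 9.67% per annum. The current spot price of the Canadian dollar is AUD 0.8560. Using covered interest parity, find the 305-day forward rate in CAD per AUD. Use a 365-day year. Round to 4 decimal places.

T = 305/365 years.
AUD growth factor: e^(0.0967×305/365) = 1.0841585.
Growth of 1 CAD over T: e^(0.0613×305/365) = 1.0525579.
CIP: F = S · (grow AUD)/(grow CAD) = 0.856 × 1.0841585/1.0525579 = 0.8816994 AUD per CAD.
Quoted the other way: 1/0.8816994 = 1.1342 CAD per AUD.

1.1342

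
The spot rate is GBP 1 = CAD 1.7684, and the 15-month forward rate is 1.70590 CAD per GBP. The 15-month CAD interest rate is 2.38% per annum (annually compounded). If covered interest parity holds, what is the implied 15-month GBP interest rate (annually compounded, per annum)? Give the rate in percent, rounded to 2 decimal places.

5.37%

T = 15/12 years.
CIP gives F = S · g_CAD/g_GBP, so g_CAD/g_GBP = 1.7059/1.7684 = 0.9646573.
The CAD side grows by (1 + 0.0238)^(15/12) = 1.029838.
Hence g_GBP = 1.0675688.
Annualise: 1.0675688^(12/15) − 1 = 0.053699 = 5.37%.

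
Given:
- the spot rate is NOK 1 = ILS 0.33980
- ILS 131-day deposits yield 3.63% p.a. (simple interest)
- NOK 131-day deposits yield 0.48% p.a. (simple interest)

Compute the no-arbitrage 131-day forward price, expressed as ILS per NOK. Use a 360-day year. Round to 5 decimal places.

T = 131/360 years.
ILS growth factor: 1 + 0.0363×131/360 = 1.0132092.
Growth of 1 NOK over T: 1 + 0.0048×131/360 = 1.0017467.
Forward (ILS per NOK) = 0.3398 × 1.0132092 / 1.0017467 = 0.3436882.

0.34369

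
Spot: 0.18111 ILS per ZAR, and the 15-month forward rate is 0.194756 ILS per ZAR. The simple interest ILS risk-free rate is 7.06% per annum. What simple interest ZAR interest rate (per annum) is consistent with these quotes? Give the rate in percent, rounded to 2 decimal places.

0.96%

T = 15/12 years.
CIP gives F = S · g_ILS/g_ZAR, so g_ILS/g_ZAR = 0.194756/0.18111 = 1.0753465.
The ILS side grows by 1 + 0.0706×15/12 = 1.088250.
That pins the ZAR growth at 1.0119994.
(1.0119994 − 1)/T = 0.009600, i.e. 0.96%.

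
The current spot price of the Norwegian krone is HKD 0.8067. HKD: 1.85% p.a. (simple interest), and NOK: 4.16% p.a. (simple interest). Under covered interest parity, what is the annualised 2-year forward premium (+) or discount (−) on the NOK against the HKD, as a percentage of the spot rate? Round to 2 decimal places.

T = 2 years.
CIP forward (HKD per NOK) = 0.8067 × 1.037000/1.083200 = 0.7722931.
Annualised premium = (F − S)/S × (1/T) = (0.7722931 − 0.8067)/0.8067 ÷ 2 = -2.13%.

-2.13%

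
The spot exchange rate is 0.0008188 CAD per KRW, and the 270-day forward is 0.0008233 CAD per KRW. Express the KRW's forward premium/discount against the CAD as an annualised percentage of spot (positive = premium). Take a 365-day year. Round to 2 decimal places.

T = 270/365 years.
(F − S)/S = (0.0008233 − 0.0008188)/0.0008188 = 0.0054958.
Annualise by dividing by T: 0.0054958 / (270/365) = 0.007430 → 0.74%.

+0.74%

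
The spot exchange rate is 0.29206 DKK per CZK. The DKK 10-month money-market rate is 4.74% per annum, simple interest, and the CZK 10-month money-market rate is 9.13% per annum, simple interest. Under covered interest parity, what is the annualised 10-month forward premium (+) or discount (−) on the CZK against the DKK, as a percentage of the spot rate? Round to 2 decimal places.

T = 10/12 years.
CIP forward (DKK per CZK) = 0.29206 × 1.039500/1.0760833 = 0.28213092.
Annualised premium = (F − S)/S × (1/T) = (0.28213092 − 0.29206)/0.29206 ÷ (10/12) = -4.08%.

-4.08%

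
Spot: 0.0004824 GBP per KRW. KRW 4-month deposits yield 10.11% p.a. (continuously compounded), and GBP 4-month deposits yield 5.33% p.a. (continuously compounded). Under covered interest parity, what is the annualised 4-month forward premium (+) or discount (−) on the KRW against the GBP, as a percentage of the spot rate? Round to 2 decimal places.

T = 4/12 years.
CIP forward (GBP per KRW) = 0.0004824 × 1.0179254/1.0342743 = 0.0004747746.
Annualised premium = (F − S)/S × (1/T) = (0.0004747746 − 0.0004824)/0.0004824 ÷ (4/12) = -4.74%.

-4.74%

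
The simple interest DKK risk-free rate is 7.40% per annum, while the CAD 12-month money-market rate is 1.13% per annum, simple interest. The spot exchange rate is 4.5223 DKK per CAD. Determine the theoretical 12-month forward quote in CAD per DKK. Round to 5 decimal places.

T = 1 year.
DKK growth factor: 1 + 0.0740×1 = 1.074000.
CAD growth factor: 1 + 0.0113×1 = 1.011300.
Forward (DKK per CAD) = 4.5223 × 1.074000 / 1.011300 = 4.802680.
Quoted the other way: 1/4.802680 = 0.20822 CAD per DKK.

0.20822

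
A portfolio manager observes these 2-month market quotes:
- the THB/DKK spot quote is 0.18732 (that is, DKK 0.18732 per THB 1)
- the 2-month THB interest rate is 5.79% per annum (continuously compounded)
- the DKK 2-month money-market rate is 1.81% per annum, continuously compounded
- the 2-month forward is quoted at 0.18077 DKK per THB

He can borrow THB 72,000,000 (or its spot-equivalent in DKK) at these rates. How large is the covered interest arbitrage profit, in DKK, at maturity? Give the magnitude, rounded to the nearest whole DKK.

DKK 386,140

T = 2/12 years.
Route A — deposit THB, sell forward: 72,000,000 × 1.0096967114 × 0.18077 = DKK 13,141,646.97.
Route B — convert at spot, deposit DKK: 72,000,000 × 0.18732 × 1.0030212214 = DKK 13,527,787.33.
The quoted forward undervalues THB, so borrow THB, convert to DKK at spot, deposit the DKK at 1.81%, and buy THB forward at 0.18077 to cover the loan.
The gap between the two covered legs is DKK 386,140.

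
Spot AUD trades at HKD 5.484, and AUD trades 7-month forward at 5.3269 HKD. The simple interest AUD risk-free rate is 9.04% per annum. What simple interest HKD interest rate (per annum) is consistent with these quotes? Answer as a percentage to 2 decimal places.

3.87%

T = 7/12 years.
F/S = 5.3269/5.484 = 0.9713530 = (growth of HKD) / (growth of AUD).
The AUD side grows by 1 + 0.0904×7/12 = 1.0527333.
So the HKD growth factor = 1.0225756.
(1.0225756 − 1)/T = 0.038701, i.e. 3.87%.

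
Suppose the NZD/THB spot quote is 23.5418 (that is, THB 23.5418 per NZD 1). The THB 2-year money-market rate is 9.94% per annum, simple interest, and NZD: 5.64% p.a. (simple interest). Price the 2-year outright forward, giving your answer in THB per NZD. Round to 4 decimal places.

T = 2 years.
THB growth factor: 1 + 0.0994×2 = 1.198800.
Growth of 1 NZD over T: 1 + 0.0564×2 = 1.112800.
CIP: F = S · (grow THB)/(grow NZD) = 23.5418 × 1.198800/1.112800 = 25.361170 THB per NZD.

25.3612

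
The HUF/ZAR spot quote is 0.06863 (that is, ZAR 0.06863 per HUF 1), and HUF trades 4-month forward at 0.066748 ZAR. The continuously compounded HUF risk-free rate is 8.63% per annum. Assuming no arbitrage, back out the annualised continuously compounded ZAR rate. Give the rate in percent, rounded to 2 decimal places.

0.29%

T = 4/12 years.
CIP gives F = S · g_ZAR/g_HUF, so g_ZAR/g_HUF = 0.066748/0.06863 = 0.9725776.
The HUF side grows by e^(0.0863×4/12) = 1.0291844.
Hence g_ZAR = 1.0009617.
Take logs: ln 1.0009617 / (4/12) = 0.002884, so 0.29%.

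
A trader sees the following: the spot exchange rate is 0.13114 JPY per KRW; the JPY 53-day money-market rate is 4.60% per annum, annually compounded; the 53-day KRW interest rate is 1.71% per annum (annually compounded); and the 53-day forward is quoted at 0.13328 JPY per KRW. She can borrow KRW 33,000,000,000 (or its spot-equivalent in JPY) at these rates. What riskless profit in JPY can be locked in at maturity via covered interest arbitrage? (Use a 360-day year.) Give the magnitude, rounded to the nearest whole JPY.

T = 53/360 years.
Invest the KRW and cover forward: 33,000,000,000 × 1.002499335796 × 0.13328 = JPY 4,409,232,678.67.
Convert at spot and invest in JPY: 33,000,000,000 × 0.13114 × 1.00664304663 = JPY 4,356,368,581.46.
The quoted forward overvalues KRW, so borrow JPY, buy KRW at spot, deposit the KRW at 1.71%, and sell the proceeds forward at 0.13328.
Arbitrage profit = |4,409,232,678.67 − 4,356,368,581.46| = JPY 52,864,097.

JPY 52,864,097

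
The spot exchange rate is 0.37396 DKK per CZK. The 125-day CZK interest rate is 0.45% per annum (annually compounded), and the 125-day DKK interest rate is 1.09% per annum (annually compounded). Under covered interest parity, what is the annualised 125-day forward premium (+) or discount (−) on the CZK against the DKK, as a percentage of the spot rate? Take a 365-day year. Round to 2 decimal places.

T = 125/365 years.
CIP forward (DKK per CZK) = 0.37396 × 1.0037196/1.0015388 = 0.37477428.
(F − S)/S ÷ T = (0.37477428 − 0.37396)/0.37396/(125/365) = 0.006358 → 0.64%.

+0.64%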